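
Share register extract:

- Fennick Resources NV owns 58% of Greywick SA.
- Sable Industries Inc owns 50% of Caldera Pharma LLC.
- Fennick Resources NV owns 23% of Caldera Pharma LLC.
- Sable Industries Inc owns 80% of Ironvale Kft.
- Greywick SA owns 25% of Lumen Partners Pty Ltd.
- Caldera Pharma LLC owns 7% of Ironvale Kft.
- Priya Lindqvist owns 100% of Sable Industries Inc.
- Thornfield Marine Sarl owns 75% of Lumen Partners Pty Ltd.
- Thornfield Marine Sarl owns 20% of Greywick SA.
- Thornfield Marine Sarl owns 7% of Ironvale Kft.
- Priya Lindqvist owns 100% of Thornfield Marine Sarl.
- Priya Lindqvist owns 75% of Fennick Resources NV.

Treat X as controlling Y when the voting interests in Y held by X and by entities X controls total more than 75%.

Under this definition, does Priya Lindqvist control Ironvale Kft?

Priya holds 100% of Sable, so Priya controls Sable.
Priya holds 100% of Thornfield, so Priya controls Thornfield.
Thornfield and Sable together hold 7% + 80% = 87% of Ironvale, so Priya controls Ironvale.

Yes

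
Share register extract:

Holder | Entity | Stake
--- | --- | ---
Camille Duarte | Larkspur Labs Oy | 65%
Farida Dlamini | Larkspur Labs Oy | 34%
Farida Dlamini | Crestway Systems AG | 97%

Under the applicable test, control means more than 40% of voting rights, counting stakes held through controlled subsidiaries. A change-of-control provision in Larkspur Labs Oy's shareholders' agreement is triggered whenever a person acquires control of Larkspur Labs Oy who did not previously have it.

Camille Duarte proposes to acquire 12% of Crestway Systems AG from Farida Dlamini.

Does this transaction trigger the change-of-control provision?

No

The purchase adds only to Camille's holdings (Farida's stake shrinks), so Camille is the only person who could newly come to control Larkspur.
Camille holds 65% of Larkspur, so Camille controls Larkspur.
So Camille already controls Larkspur before the transaction.
After the purchase, Camille holds 12% of Crestway directly, and Farida's stake falls to 85%.
Camille controlled Larkspur already, so this is not a new person acquiring control; every other person's position is unchanged or reduced.
No new person acquires control, so the clause is not triggered.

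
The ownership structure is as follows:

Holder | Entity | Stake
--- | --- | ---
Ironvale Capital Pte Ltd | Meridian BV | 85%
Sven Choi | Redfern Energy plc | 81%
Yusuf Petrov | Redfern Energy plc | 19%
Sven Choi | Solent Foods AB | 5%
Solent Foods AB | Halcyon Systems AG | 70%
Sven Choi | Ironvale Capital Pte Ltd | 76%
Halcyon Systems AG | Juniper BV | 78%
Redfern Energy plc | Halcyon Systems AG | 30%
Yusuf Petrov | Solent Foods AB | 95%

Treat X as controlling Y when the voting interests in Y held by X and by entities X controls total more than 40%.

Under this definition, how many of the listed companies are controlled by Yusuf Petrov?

Yusuf holds 95% of Solent, so Yusuf controls Solent.
Solent holds 70% of Halcyon, so Yusuf controls Halcyon.
Halcyon holds 78% of Juniper, so Yusuf controls Juniper.
No other company's threshold is met.
Yusuf controls 3 companies.

3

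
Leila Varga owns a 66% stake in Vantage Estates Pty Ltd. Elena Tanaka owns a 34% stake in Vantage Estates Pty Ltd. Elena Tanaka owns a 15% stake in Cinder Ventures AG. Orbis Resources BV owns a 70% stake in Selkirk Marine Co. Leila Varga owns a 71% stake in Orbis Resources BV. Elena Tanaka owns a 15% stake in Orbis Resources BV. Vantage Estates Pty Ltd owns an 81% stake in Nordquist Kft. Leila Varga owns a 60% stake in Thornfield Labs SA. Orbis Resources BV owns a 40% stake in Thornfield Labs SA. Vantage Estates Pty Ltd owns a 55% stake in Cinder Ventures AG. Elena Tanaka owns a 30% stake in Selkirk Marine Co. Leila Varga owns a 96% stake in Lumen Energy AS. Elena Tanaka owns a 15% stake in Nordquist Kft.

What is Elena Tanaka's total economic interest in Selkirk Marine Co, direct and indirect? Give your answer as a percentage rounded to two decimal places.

Elena reaches Selkirk along 2 paths.
Direct stake: 30% = 30%.
Via Orbis: 15% × 70% = 10.5%.
Total: 30% + 10.5% = 40.5%.
Rounded: 40.50%.

40.50%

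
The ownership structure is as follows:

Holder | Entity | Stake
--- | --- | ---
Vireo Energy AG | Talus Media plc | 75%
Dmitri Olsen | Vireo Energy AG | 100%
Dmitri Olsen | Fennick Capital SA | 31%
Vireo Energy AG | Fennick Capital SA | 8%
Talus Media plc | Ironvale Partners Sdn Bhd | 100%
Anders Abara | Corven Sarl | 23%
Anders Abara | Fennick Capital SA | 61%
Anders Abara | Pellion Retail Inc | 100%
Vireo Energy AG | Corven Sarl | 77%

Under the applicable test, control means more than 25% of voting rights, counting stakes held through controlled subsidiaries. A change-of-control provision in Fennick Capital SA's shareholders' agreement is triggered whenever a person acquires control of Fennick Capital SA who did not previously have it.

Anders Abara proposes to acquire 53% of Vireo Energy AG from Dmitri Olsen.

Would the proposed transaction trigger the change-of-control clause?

The purchase adds only to Anders's holdings (Dmitri's stake shrinks), so Anders is the only person who could newly come to control Fennick.
Anders holds 61% of Fennick, so Anders controls Fennick.
So Anders already controls Fennick before the transaction.
After the purchase, Anders holds 53% of Vireo directly, and Dmitri's stake falls to 47%.
Anders controlled Fennick already, so this is not a new person acquiring control; every other person's position is unchanged or reduced.
No new person acquires control, so the clause is not triggered.

No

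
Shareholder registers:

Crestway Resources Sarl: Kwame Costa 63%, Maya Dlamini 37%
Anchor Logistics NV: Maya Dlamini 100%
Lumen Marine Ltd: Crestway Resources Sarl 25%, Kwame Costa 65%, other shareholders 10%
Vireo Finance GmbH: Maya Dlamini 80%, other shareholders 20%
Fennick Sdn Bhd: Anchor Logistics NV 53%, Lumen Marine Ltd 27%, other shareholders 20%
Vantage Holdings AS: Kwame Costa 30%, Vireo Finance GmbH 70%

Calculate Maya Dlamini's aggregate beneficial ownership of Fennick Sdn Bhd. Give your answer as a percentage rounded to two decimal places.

Maya reaches Fennick along 2 paths.
Via Anchor: 100% × 53% = 53%.
Via Crestway → Lumen: 37% × 25% × 27% = 2.4975%.
Total: 53% + 2.4975% = 55.4975%.
Rounded: 55.50%.

55.50%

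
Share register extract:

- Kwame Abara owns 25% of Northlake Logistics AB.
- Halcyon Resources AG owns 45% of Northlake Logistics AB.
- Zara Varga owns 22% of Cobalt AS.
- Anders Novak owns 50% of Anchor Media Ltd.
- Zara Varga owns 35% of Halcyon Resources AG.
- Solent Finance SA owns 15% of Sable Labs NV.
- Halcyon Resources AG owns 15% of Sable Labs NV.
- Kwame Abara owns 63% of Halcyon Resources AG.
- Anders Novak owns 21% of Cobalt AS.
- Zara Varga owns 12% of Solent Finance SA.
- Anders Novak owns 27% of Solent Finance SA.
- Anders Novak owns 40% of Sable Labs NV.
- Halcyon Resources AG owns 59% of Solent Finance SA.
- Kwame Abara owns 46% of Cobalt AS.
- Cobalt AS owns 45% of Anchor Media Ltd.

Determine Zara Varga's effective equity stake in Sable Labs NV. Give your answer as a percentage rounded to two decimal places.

Zara reaches Sable along 3 paths.
Via Halcyon → Solent: 35% × 59% × 15% = 3.0975%.
Via Solent: 12% × 15% = 1.8%.
Via Halcyon: 35% × 15% = 5.25%.
Total: 3.0975% + 1.8% + 5.25% = 10.1475%.
Rounded: 10.15%.

10.15%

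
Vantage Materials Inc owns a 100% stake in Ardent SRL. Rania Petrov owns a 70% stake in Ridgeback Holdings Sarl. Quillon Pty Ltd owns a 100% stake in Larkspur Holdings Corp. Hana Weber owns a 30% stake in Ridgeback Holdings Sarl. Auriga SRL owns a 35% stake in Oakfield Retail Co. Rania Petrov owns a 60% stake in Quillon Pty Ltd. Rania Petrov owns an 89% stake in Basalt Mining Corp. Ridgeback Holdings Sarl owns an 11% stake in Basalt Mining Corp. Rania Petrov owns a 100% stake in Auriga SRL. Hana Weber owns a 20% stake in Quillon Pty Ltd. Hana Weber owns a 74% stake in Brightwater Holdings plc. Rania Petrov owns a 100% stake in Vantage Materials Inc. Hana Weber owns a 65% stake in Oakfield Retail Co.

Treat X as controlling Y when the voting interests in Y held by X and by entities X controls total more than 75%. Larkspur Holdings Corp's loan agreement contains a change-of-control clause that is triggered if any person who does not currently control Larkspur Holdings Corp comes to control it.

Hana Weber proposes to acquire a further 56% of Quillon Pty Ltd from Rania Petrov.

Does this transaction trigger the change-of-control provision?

The purchase adds only to Hana's holdings (Rania's stake shrinks), so Hana is the only person who could newly come to control Larkspur.
Hana's largest direct stake is 74% in Brightwater, which does not meet the threshold, so Hana controls no company.
Neither Hana nor any entity Hana controls holds any voting interest in Larkspur.
So before the transaction, Hana does not control Larkspur.
After the purchase, Hana's direct stake in Quillon rises to 20% + 56% = 76%, and Rania's stake falls to 4%.
Hana holds 76% of Quillon, so Hana controls Quillon.
Quillon holds 100% of Larkspur, so Hana controls Larkspur.
Hana did not control Larkspur before and does after, so the clause is triggered.

Yes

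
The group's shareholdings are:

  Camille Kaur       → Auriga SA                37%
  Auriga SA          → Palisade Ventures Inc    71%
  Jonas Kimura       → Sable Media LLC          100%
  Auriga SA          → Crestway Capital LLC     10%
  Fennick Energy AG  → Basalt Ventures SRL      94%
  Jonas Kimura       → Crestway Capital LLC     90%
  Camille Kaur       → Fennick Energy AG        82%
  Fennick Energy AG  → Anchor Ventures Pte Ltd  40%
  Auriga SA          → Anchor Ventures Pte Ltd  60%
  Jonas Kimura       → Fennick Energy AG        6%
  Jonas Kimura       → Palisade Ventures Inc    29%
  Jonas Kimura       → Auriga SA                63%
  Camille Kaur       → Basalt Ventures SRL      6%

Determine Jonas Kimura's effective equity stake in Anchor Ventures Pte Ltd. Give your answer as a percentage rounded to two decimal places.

40.20%

Jonas reaches Anchor along 2 paths.
Via Auriga: 63% × 60% = 37.8%.
Via Fennick: 6% × 40% = 2.4%.
Total: 37.8% + 2.4% = 40.2%.
Rounded: 40.20%.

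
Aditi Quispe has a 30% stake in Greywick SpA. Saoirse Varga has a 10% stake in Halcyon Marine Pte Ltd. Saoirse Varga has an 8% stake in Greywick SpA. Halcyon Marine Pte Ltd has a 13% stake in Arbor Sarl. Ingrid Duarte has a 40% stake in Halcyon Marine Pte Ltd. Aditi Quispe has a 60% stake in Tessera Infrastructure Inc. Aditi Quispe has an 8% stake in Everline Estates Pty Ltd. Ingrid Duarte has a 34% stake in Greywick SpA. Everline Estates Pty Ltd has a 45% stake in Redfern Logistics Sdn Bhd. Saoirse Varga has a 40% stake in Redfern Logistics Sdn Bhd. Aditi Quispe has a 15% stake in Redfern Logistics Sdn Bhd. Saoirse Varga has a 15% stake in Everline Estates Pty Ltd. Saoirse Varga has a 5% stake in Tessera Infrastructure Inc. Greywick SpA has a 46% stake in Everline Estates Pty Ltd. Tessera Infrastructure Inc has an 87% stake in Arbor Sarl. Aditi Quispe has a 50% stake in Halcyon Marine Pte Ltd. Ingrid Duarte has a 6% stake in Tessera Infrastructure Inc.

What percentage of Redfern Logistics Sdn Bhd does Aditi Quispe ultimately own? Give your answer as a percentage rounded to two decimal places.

Aditi reaches Redfern along 3 paths.
Via Greywick → Everline: 30% × 46% × 45% = 6.21%.
Via Everline: 8% × 45% = 3.6%.
Direct stake: 15% = 15%.
Total: 6.21% + 3.6% + 15% = 24.81%.

24.81%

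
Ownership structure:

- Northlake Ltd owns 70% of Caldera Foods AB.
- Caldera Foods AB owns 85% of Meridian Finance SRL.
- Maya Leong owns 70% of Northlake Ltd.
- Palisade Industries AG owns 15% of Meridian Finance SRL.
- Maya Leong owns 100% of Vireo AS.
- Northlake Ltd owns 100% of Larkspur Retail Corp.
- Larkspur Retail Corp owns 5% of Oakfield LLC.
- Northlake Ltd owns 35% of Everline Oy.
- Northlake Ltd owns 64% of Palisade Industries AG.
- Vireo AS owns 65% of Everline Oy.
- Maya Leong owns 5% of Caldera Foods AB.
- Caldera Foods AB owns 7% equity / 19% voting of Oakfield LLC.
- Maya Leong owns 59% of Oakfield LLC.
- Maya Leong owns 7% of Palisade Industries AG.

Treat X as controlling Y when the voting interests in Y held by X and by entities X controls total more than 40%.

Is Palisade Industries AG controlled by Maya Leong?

Maya holds 70% of Northlake, so Maya controls Northlake.
Northlake and Maya together hold 64% + 7% = 71% of Palisade, so Maya controls Palisade.

Yes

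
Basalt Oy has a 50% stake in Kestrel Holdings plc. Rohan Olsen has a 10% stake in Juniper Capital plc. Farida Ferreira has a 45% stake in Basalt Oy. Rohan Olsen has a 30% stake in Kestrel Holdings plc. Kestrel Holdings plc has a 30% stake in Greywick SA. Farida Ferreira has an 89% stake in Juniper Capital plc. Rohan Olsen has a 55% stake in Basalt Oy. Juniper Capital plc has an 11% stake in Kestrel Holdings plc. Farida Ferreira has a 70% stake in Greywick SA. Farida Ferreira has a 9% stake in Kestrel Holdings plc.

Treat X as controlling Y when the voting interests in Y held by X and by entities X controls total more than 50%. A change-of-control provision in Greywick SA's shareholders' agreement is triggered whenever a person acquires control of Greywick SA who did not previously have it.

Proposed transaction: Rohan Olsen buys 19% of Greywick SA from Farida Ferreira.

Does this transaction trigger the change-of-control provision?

The purchase adds only to Rohan's holdings (Farida's stake shrinks), so Rohan is the only person who could newly come to control Greywick.
Rohan holds 55% of Basalt, so Rohan controls Basalt.
Basalt and Rohan together hold 50% + 30% = 80% of Kestrel, so Rohan controls Kestrel.
In Greywick, Rohan's side holds only 30%, not > 50%.
So before the transaction, Rohan does not control Greywick.
After the purchase, Rohan holds 19% of Greywick directly, and Farida's stake falls to 51%.
After the transaction, Rohan's side holds 30% + 19% = 49% of Greywick, not > 50%, so Rohan still does not control Greywick.
No new person acquires control, so the clause is not triggered.

No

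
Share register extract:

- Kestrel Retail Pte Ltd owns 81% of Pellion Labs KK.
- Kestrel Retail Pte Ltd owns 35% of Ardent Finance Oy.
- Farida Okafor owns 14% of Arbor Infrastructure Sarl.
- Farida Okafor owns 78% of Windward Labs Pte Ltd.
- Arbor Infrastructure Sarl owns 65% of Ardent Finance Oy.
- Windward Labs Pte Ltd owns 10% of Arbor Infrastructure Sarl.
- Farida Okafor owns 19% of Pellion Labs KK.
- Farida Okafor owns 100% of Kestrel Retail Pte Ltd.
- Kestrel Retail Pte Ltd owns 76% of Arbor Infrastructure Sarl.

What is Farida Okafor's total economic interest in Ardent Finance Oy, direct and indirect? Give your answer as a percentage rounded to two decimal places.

98.57%

Farida reaches Ardent along 4 paths.
Via Arbor: 14% × 65% = 9.1%.
Via Kestrel → Arbor: 100% × 76% × 65% = 49.4%.
Via Windward → Arbor: 78% × 10% × 65% = 5.07%.
Via Kestrel: 100% × 35% = 35%.
Total: 9.1% + 49.4% + 5.07% + 35% = 98.57%.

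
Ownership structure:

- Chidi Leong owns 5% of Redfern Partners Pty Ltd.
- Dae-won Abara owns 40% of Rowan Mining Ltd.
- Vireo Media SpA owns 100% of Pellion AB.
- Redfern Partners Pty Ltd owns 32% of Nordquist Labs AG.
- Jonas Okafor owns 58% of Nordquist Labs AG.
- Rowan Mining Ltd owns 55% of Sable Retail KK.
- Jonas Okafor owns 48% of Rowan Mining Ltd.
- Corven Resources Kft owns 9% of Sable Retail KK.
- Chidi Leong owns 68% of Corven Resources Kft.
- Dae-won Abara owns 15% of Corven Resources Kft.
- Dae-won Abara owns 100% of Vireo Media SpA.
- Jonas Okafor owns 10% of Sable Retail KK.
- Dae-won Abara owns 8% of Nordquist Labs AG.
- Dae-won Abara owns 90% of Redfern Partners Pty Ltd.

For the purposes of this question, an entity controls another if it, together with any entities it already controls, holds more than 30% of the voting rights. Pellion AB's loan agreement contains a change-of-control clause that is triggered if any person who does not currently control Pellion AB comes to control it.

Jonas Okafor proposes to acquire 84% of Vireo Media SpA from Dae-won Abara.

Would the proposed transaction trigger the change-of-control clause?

Yes

The purchase adds only to Jonas's holdings (Dae-won's stake shrinks), so Jonas is the only person who could newly come to control Pellion.
Jonas holds 48% of Rowan, so Jonas controls Rowan.
Jonas holds 58% of Nordquist, so Jonas controls Nordquist.
Jonas and Rowan together hold 10% + 55% = 65% of Sable, so Jonas controls Sable.
Neither Jonas nor any entity Jonas controls holds any voting interest in Pellion.
So before the transaction, Jonas does not control Pellion.
After the purchase, Jonas holds 84% of Vireo directly, and Dae-won's stake falls to 16%.
Jonas holds 84% of Vireo, so Jonas controls Vireo.
Vireo holds 100% of Pellion, so Jonas controls Pellion.
Jonas did not control Pellion before and does after, so the clause is triggered.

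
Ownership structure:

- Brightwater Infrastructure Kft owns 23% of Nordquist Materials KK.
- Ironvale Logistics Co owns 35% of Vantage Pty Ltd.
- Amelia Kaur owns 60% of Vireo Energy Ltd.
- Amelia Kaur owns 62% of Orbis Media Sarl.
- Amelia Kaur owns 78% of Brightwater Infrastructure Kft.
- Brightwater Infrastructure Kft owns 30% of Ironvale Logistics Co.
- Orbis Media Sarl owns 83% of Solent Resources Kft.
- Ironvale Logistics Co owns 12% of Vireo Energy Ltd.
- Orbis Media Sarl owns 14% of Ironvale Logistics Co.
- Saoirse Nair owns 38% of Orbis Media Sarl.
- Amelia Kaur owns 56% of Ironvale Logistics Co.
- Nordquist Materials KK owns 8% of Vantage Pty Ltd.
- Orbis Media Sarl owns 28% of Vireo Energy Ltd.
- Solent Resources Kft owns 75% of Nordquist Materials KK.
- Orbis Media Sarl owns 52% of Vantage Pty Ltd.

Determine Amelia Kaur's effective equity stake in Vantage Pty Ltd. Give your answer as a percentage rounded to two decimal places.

67.59%

Amelia reaches Vantage along 6 paths.
Via Brightwater → Ironvale: 78% × 30% × 35% = 8.19%.
Via Ironvale: 56% × 35% = 19.6%.
Via Orbis → Ironvale: 62% × 14% × 35% = 3.038%.
Via Orbis → Solent → Nordquist: 62% × 83% × 75% × 8% = 3.0876%.
Via Brightwater → Nordquist: 78% × 23% × 8% = 1.4352%.
Via Orbis: 62% × 52% = 32.24%.
Total: 8.19% + 19.6% + 3.038% + 3.0876% + 1.4352% + 32.24% = 67.5908%.
Rounded: 67.59%.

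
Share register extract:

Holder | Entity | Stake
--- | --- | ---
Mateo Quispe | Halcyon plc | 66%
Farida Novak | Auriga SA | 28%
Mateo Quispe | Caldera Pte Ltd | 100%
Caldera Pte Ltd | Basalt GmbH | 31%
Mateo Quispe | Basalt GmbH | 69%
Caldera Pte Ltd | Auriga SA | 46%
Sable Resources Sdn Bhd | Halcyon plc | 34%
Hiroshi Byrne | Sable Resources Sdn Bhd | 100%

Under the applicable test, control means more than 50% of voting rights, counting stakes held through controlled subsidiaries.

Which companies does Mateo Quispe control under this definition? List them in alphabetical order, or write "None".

Basalt GmbH, Caldera Pte Ltd, Halcyon plc

Mateo holds 100% of Caldera, so Mateo controls Caldera.
Caldera and Mateo together hold 31% + 69% = 100% of Basalt, so Mateo controls Basalt.
Mateo holds 66% of Halcyon, so Mateo controls Halcyon.
No other company's threshold is met.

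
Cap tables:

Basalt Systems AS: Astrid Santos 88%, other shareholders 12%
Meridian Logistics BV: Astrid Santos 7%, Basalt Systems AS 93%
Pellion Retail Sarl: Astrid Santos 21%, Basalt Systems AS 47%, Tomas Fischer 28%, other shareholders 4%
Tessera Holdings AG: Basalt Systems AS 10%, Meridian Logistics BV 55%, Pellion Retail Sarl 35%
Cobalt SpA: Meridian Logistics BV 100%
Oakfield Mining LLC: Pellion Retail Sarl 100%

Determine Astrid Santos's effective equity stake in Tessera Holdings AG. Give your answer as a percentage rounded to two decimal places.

79.49%

Astrid reaches Tessera along 5 paths.
Via Basalt: 88% × 10% = 8.8%.
Via Meridian: 7% × 55% = 3.85%.
Via Basalt → Meridian: 88% × 93% × 55% = 45.012%.
Via Pellion: 21% × 35% = 7.35%.
Via Basalt → Pellion: 88% × 47% × 35% = 14.476%.
Total: 8.8% + 3.85% + 45.012% + 7.35% + 14.476% = 79.488%.
Rounded: 79.49%.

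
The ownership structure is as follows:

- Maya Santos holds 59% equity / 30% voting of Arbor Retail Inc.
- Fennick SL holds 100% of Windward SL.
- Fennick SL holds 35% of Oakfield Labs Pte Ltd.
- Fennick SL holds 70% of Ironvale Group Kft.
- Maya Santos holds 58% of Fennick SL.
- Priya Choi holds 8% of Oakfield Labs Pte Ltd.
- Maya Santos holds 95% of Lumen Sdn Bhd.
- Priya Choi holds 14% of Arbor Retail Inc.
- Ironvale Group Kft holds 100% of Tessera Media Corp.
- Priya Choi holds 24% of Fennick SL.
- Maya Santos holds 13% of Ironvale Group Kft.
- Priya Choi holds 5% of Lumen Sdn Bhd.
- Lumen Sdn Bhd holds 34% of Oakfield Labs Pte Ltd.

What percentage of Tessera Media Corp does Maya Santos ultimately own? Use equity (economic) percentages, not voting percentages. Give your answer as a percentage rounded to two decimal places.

53.60%

Maya reaches Tessera along 2 paths.
Via Ironvale: 13% × 100% = 13%.
Via Fennick → Ironvale: 58% × 70% × 100% = 40.6%.
Total: 13% + 40.6% = 53.6%.
Rounded: 53.60%.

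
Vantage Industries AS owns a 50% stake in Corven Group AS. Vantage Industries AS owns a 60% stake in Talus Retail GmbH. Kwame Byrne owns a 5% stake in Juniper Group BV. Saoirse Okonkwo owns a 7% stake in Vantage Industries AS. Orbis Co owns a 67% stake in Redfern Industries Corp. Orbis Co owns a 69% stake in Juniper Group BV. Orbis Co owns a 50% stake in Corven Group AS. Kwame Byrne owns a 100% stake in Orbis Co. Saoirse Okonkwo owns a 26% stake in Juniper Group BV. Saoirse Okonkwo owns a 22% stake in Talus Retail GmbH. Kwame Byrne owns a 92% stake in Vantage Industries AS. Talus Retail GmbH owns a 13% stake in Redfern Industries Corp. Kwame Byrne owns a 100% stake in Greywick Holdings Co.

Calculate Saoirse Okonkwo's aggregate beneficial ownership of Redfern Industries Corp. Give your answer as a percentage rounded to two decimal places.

3.41%

Saoirse reaches Redfern along 2 paths.
Via Vantage → Talus: 7% × 60% × 13% = 0.546%.
Via Talus: 22% × 13% = 2.86%.
Total: 0.546% + 2.86% = 3.406%.
Rounded: 3.41%.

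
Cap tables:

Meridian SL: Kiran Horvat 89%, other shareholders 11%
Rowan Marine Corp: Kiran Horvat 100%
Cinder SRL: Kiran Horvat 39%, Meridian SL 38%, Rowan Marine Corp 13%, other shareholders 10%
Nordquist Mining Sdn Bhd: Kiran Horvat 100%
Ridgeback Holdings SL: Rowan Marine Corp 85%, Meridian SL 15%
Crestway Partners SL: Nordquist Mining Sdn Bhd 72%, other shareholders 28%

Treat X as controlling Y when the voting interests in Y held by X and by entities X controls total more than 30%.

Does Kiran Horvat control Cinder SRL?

Kiran holds 100% of Rowan, so Kiran controls Rowan.
Kiran holds 89% of Meridian, so Kiran controls Meridian.
Kiran and Meridian and Rowan together hold 39% + 38% + 13% = 90% of Cinder, so Kiran controls Cinder.

Yes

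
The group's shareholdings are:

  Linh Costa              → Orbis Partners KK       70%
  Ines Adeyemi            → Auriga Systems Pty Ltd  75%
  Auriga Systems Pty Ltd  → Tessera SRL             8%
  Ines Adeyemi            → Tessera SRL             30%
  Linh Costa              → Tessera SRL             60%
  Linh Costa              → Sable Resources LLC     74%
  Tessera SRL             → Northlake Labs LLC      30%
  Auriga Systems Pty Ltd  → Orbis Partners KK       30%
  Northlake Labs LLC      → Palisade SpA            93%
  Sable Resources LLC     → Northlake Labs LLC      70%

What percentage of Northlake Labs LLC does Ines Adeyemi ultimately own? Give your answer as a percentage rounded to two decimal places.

10.80%

Ines reaches Northlake along 2 paths.
Via Tessera: 30% × 30% = 9%.
Via Auriga → Tessera: 75% × 8% × 30% = 1.8%.
Total: 9% + 1.8% = 10.8%.
Rounded: 10.80%.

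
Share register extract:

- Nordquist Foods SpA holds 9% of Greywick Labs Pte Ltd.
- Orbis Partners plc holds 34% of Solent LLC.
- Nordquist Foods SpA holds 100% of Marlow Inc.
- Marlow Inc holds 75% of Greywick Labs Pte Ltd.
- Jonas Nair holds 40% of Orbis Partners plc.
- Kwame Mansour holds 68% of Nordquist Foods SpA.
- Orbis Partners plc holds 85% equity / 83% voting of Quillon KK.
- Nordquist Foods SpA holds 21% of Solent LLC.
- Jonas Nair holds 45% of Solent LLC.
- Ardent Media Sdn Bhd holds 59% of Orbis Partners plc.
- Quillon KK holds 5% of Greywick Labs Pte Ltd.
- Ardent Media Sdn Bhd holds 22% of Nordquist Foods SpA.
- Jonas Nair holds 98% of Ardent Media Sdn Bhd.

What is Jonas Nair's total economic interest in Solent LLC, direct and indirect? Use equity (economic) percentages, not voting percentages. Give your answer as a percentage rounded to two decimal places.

Jonas reaches Solent along 4 paths.
Via Ardent → Orbis: 98% × 59% × 34% = 19.6588%.
Via Orbis: 40% × 34% = 13.6%.
Direct stake: 45% = 45%.
Via Ardent → Nordquist: 98% × 22% × 21% = 4.5276%.
Total: 19.6588% + 13.6% + 45% + 4.5276% = 82.7864%.
Rounded: 82.79%.

82.79%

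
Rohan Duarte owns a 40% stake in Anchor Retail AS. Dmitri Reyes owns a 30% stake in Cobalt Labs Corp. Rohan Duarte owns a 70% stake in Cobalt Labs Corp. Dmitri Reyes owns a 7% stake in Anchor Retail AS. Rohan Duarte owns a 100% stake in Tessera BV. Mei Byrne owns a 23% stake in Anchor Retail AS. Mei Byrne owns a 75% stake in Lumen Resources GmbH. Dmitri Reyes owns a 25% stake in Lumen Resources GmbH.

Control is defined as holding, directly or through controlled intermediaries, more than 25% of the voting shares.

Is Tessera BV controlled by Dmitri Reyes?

Dmitri holds 30% of Cobalt, so Dmitri controls Cobalt.
Neither Dmitri nor any entity Dmitri controls holds any voting interest in Tessera.
So Dmitri does not control Tessera.

No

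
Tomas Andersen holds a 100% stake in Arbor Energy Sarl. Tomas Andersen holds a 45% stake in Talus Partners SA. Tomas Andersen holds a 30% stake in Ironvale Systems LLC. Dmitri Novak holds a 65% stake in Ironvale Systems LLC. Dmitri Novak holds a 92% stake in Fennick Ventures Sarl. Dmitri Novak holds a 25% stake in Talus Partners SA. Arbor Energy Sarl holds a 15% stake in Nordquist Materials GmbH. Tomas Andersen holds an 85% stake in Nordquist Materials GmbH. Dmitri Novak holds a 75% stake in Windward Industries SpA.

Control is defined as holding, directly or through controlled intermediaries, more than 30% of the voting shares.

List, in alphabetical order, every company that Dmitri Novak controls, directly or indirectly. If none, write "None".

Dmitri holds 75% of Windward, so Dmitri controls Windward.
Dmitri holds 92% of Fennick, so Dmitri controls Fennick.
Dmitri holds 65% of Ironvale, so Dmitri controls Ironvale.
No other company's threshold is met.

Fennick Ventures Sarl, Ironvale Systems LLC, Windward Industries SpA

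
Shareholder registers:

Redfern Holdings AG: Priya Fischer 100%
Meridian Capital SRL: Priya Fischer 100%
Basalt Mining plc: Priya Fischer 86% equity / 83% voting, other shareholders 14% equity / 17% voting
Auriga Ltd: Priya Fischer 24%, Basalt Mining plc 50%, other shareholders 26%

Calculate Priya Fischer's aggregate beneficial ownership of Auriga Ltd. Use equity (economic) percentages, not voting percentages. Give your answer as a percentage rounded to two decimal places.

Priya reaches Auriga along 2 paths.
Direct stake: 24% = 24%.
Via Basalt: 86% × 50% = 43%.
Total: 24% + 43% = 67%.
Rounded: 67.00%.

67.00%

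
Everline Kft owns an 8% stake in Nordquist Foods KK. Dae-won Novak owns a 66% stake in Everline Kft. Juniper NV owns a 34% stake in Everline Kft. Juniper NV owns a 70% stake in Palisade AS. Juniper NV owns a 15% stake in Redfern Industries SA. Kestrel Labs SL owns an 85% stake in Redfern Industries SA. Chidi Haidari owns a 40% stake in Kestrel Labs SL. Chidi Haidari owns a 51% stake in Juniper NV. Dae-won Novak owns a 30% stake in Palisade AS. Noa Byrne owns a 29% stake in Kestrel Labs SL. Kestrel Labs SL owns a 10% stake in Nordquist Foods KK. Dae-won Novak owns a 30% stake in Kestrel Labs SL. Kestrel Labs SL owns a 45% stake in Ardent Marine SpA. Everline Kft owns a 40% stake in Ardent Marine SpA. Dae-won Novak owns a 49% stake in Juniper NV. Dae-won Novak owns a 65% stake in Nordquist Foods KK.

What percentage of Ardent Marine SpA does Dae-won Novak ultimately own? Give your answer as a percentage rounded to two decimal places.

Dae-won reaches Ardent along 3 paths.
Via Kestrel: 30% × 45% = 13.5%.
Via Juniper → Everline: 49% × 34% × 40% = 6.664%.
Via Everline: 66% × 40% = 26.4%.
Total: 13.5% + 6.664% + 26.4% = 46.564%.
Rounded: 46.56%.

46.56%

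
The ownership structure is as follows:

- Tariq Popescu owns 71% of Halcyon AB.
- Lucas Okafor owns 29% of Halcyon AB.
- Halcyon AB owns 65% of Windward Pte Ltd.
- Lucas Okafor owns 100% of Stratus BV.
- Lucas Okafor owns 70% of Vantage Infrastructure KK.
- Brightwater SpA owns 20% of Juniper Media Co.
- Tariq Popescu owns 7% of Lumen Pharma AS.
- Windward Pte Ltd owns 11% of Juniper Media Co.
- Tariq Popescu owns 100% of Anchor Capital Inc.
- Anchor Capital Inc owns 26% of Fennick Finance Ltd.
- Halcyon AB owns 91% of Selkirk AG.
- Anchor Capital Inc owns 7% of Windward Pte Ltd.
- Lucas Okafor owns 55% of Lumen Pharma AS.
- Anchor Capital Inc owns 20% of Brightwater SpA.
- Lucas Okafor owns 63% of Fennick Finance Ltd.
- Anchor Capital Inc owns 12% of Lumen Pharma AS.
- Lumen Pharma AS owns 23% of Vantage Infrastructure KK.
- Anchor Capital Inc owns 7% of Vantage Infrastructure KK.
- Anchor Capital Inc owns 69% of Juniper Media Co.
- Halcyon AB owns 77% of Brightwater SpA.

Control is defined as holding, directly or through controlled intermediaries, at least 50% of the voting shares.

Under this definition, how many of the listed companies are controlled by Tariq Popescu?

Tariq holds 100% of Anchor, so Tariq controls Anchor.
Tariq holds 71% of Halcyon, so Tariq controls Halcyon.
Halcyon and Anchor together hold 77% + 20% = 97% of Brightwater, so Tariq controls Brightwater.
Halcyon holds 91% of Selkirk, so Tariq controls Selkirk.
Anchor and Halcyon together hold 7% + 65% = 72% of Windward, so Tariq controls Windward.
Anchor and Brightwater and Windward together hold 69% + 20% + 11% = 100% of Juniper, so Tariq controls Juniper.
No other company's threshold is met.
Tariq controls 6 companies.

6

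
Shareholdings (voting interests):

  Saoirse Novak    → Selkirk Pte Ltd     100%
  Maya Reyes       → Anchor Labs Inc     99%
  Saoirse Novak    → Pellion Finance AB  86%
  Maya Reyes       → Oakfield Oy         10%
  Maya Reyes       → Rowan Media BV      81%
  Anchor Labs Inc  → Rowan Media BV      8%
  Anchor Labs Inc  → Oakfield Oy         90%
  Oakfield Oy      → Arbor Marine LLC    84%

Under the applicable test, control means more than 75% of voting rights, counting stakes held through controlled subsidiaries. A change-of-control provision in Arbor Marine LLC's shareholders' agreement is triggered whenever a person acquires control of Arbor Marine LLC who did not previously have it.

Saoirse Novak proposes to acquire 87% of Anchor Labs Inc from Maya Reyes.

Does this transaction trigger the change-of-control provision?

The purchase adds only to Saoirse's holdings (Maya's stake shrinks), so Saoirse is the only person who could newly come to control Arbor.
Saoirse holds 86% of Pellion, so Saoirse controls Pellion.
Saoirse holds 100% of Selkirk, so Saoirse controls Selkirk.
Neither Saoirse nor any entity Saoirse controls holds any voting interest in Arbor.
So before the transaction, Saoirse does not control Arbor.
After the purchase, Saoirse holds 87% of Anchor directly, and Maya's stake falls to 12%.
Saoirse holds 87% of Anchor, so Saoirse controls Anchor.
Anchor holds 90% of Oakfield, so Saoirse controls Oakfield.
Oakfield holds 84% of Arbor, so Saoirse controls Arbor.
Saoirse did not control Arbor before and does after, so the clause is triggered.

Yes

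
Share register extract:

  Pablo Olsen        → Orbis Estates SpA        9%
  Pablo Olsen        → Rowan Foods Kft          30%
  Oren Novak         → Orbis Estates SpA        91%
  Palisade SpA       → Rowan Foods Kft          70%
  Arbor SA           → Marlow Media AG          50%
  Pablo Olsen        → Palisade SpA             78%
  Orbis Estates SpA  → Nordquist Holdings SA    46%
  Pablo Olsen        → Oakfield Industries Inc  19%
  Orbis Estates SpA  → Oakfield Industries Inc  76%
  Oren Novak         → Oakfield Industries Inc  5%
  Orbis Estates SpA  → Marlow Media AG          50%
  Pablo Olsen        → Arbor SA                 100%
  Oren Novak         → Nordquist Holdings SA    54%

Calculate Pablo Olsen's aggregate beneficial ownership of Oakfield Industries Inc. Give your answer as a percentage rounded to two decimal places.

25.84%

Pablo reaches Oakfield along 2 paths.
Via Orbis: 9% × 76% = 6.84%.
Direct stake: 19% = 19%.
Total: 6.84% + 19% = 25.84%.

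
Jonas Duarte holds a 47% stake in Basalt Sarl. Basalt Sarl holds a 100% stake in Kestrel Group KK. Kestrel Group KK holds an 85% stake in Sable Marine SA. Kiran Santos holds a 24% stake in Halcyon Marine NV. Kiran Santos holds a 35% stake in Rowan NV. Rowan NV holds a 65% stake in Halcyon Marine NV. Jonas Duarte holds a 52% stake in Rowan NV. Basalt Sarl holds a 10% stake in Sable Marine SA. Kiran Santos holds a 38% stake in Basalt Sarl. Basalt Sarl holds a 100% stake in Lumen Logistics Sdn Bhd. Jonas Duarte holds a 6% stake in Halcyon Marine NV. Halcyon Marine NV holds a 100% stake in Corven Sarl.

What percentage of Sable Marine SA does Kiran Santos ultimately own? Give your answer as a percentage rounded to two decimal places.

Kiran reaches Sable along 2 paths.
Via Basalt → Kestrel: 38% × 100% × 85% = 32.3%.
Via Basalt: 38% × 10% = 3.8%.
Total: 32.3% + 3.8% = 36.1%.
Rounded: 36.10%.

36.10%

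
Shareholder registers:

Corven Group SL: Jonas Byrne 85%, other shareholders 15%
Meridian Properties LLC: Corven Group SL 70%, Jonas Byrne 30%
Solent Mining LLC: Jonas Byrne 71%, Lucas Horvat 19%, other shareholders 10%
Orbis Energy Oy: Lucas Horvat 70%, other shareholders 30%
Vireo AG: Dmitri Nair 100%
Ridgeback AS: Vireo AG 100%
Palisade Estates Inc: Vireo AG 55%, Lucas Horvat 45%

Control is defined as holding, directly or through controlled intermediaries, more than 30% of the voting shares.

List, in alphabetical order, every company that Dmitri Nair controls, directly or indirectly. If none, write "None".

Palisade Estates Inc, Ridgeback AS, Vireo AG

Dmitri holds 100% of Vireo, so Dmitri controls Vireo.
Vireo holds 100% of Ridgeback, so Dmitri controls Ridgeback.
Vireo holds 55% of Palisade, so Dmitri controls Palisade.
No other company's threshold is met.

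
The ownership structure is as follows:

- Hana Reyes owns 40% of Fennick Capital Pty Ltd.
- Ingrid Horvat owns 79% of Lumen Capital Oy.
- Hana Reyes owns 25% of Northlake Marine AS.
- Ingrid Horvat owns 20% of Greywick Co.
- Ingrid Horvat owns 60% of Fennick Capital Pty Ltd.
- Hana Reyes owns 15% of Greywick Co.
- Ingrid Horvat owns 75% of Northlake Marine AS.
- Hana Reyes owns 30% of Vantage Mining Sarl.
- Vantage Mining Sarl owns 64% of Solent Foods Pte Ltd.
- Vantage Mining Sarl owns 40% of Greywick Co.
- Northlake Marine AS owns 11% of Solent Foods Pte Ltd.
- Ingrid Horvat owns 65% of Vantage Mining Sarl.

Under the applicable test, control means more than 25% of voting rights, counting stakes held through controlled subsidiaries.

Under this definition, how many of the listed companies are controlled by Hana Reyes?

4

Hana holds 30% of Vantage, so Hana controls Vantage.
Hana holds 40% of Fennick, so Hana controls Fennick.
Vantage and Hana together hold 40% + 15% = 55% of Greywick, so Hana controls Greywick.
Vantage holds 64% of Solent, so Hana controls Solent.
No other company's threshold is met.
Hana controls 4 companies.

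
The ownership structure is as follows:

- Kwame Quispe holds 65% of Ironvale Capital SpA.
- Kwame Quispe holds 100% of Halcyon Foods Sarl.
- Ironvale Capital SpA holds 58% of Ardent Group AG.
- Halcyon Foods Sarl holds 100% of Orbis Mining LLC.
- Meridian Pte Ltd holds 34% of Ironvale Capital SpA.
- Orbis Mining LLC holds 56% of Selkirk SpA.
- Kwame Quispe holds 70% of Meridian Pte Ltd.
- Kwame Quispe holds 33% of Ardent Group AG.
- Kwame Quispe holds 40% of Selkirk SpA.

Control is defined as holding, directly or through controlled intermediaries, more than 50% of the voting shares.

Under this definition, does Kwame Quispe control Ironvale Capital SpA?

Kwame holds 70% of Meridian, so Kwame controls Meridian.
Meridian and Kwame together hold 34% + 65% = 99% of Ironvale, so Kwame controls Ironvale.

Yes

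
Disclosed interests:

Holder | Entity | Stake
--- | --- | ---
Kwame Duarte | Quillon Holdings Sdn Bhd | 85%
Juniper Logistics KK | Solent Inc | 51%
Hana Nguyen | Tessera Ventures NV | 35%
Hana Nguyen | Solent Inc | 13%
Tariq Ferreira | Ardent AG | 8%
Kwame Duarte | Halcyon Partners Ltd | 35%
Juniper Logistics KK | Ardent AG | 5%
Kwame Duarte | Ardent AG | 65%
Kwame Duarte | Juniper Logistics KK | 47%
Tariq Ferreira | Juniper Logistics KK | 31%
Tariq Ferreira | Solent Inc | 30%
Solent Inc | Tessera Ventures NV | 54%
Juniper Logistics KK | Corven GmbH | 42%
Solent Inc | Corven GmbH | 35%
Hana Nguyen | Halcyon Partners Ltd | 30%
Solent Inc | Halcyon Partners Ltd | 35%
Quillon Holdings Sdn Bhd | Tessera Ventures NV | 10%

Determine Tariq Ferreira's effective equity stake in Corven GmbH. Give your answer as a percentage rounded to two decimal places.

Tariq reaches Corven along 3 paths.
Via Juniper: 31% × 42% = 13.02%.
Via Solent: 30% × 35% = 10.5%.
Via Juniper → Solent: 31% × 51% × 35% = 5.5335%.
Total: 13.02% + 10.5% + 5.5335% = 29.0535%.
Rounded: 29.05%.

29.05%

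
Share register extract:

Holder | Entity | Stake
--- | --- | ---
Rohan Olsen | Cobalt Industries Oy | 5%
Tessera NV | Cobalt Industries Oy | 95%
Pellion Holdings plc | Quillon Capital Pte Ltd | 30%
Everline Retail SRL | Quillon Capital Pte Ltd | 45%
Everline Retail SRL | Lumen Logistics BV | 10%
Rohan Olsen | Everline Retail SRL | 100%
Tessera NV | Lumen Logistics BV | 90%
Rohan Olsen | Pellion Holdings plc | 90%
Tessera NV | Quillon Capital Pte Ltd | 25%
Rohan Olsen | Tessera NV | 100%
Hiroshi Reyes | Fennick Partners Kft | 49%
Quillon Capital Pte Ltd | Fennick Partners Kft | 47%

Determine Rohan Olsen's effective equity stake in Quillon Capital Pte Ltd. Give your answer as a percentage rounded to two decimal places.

Rohan reaches Quillon along 3 paths.
Via Everline: 100% × 45% = 45%.
Via Pellion: 90% × 30% = 27%.
Via Tessera: 100% × 25% = 25%.
Total: 45% + 27% + 25% = 97%.
Rounded: 97.00%.

97.00%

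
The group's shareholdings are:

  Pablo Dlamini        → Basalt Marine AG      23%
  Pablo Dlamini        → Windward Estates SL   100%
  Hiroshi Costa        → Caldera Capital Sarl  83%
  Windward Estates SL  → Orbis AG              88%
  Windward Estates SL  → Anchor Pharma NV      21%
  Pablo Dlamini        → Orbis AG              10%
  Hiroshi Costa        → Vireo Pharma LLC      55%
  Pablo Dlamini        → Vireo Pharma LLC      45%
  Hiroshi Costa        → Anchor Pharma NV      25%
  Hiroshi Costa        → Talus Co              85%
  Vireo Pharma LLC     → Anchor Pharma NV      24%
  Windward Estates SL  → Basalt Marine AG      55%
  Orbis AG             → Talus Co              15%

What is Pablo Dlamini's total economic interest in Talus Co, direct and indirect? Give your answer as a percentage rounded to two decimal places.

14.70%

Pablo reaches Talus along 2 paths.
Via Windward → Orbis: 100% × 88% × 15% = 13.2%.
Via Orbis: 10% × 15% = 1.5%.
Total: 13.2% + 1.5% = 14.7%.
Rounded: 14.70%.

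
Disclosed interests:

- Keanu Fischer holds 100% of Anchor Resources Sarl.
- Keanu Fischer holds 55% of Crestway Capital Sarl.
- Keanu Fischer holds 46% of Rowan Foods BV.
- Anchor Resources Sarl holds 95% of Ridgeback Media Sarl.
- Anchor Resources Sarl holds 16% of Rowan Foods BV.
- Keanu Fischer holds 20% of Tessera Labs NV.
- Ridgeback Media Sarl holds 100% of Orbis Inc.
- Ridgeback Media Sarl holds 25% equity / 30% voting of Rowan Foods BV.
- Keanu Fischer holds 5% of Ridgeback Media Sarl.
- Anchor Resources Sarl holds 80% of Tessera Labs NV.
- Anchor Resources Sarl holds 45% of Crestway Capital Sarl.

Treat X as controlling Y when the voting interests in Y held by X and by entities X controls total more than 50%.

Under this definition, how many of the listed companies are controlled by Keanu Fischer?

6

Keanu holds 100% of Anchor, so Keanu controls Anchor.
Anchor and Keanu together hold 80% + 20% = 100% of Tessera, so Keanu controls Tessera.
Keanu and Anchor together hold 5% + 95% = 100% of Ridgeback, so Keanu controls Ridgeback.
Ridgeback and Keanu and Anchor together hold 30% + 46% + 16% = 92% of Rowan, so Keanu controls Rowan.
Ridgeback holds 100% of Orbis, so Keanu controls Orbis.
Keanu and Anchor together hold 55% + 45% = 100% of Crestway, so Keanu controls Crestway.
Keanu controls 6 companies.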